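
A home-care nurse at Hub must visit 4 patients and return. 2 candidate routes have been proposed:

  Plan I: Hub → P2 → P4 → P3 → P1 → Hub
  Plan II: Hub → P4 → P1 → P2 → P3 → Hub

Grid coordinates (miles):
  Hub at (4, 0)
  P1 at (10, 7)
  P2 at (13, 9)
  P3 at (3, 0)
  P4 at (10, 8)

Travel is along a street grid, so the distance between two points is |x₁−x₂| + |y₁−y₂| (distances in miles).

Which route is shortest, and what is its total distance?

Plan I: 18 + 4 + 15 + 14 + 13 = 64
Plan II: 14 + 1 + 5 + 19 + 1 = 40

40 miles — Plan II is the shortest.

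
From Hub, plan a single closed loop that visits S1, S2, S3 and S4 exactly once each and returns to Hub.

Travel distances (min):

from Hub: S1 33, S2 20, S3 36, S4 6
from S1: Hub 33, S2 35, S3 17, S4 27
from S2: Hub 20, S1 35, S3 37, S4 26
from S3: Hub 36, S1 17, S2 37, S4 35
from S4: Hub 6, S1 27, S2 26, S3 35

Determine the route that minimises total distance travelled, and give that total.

Hub-S1-S2-S3-S4-Hub: 33+35+37+35+6 = 146
Hub-S1-S2-S4-S3-Hub: 33+35+26+35+36 = 165
Hub-S1-S3-S2-S4-Hub: 33+17+37+26+6 = 119
Hub-S1-S3-S4-S2-Hub: 33+17+35+26+20 = 131
Hub-S1-S4-S2-S3-Hub: 33+27+26+37+36 = 159
Hub-S1-S4-S3-S2-Hub: 33+27+35+37+20 = 152
Hub-S2-S1-S3-S4-Hub: 20+35+17+35+6 = 113
Hub-S2-S1-S4-S3-Hub: 20+35+27+35+36 = 153
Hub-S2-S3-S1-S4-Hub: 20+37+17+27+6 = 107
Hub-S2-S4-S1-S3-Hub: 20+26+27+17+36 = 126
Hub-S3-S1-S2-S4-Hub: 36+17+35+26+6 = 120
Hub-S3-S2-S1-S4-Hub: 36+37+35+27+6 = 141
The minimum is 107.
One optimal route: Hub → S2 → S3 → S1 → S4 → Hub (or its reverse).

107 min — the shortest possible round trip.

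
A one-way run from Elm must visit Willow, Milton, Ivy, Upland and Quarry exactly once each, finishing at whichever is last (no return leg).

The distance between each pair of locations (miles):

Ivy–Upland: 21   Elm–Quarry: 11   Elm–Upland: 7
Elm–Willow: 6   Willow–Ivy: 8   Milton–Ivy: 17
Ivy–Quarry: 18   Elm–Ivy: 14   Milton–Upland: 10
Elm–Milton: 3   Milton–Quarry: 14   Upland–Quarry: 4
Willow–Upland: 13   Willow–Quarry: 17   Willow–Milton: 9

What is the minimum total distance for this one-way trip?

Minimum one-way distance = 42 miles.

There are 5! = 120 possible orderings.
Elm - Willow - Milton - Ivy - Upland - Quarry: 6+9+17+21+4 = 57
Elm - Willow - Milton - Ivy - Quarry - Upland: 6+9+17+18+4 = 54
Elm - Willow - Milton - Upland - Ivy - Quarry: 6+9+10+21+18 = 64
Elm - Willow - Milton - Upland - Quarry - Ivy: 6+9+10+4+18 = 47
Elm - Willow - Milton - Quarry - Ivy - Upland: 6+9+14+18+21 = 68
Elm - Willow - Milton - Quarry - Upland - Ivy: 6+9+14+4+21 = 54
Elm - Willow - Ivy - Milton - Upland - Quarry: 6+8+17+10+4 = 45
Elm - Willow - Ivy - Milton - Quarry - Upland: 6+8+17+14+4 = 49
Elm - Willow - Ivy - Upland - Milton - Quarry: 6+8+21+10+14 = 59
Elm - Willow - Ivy - Upland - Quarry - Milton: 6+8+21+4+14 = 53
Elm - Willow - Ivy - Quarry - Milton - Upland: 6+8+18+14+10 = 56
Elm - Willow - Ivy - Quarry - Upland - Milton: 6+8+18+4+10 = 46
Elm - Willow - Upland - Milton - Ivy - Quarry: 6+13+10+17+18 = 64
Elm - Willow - Upland - Milton - Quarry - Ivy: 6+13+10+14+18 = 61
… (106 more)
Elm - Milton - Willow - Ivy - Quarry - Upland: 3+9+8+18+4 = 42  ← best
The minimum is 42.
One shortest path: Elm → Milton → Willow → Ivy → Quarry → Upland.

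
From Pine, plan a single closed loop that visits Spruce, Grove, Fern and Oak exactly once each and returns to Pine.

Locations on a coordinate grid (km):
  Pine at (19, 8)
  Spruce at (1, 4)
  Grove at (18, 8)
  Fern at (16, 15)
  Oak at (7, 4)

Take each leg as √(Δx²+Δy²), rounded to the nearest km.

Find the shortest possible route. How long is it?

46 km — the shortest possible round trip.

Pine-Spruce-Grove-Fern-Oak-Pine: 18+17+7+14+13 = 69
Pine-Spruce-Grove-Oak-Fern-Pine: 18+17+12+14+8 = 69
Pine-Spruce-Fern-Grove-Oak-Pine: 18+19+7+12+13 = 69
Pine-Spruce-Fern-Oak-Grove-Pine: 18+19+14+12+1 = 64
Pine-Spruce-Oak-Grove-Fern-Pine: 18+6+12+7+8 = 51
Pine-Spruce-Oak-Fern-Grove-Pine: 18+6+14+7+1 = 46
Pine-Grove-Spruce-Fern-Oak-Pine: 1+17+19+14+13 = 64
Pine-Grove-Spruce-Oak-Fern-Pine: 1+17+6+14+8 = 46
Pine-Grove-Fern-Spruce-Oak-Pine: 1+7+19+6+13 = 46
Pine-Grove-Oak-Spruce-Fern-Pine: 1+12+6+19+8 = 46
Pine-Fern-Spruce-Grove-Oak-Pine: 8+19+17+12+13 = 69
Pine-Fern-Grove-Spruce-Oak-Pine: 8+7+17+6+13 = 51
The minimum is 46.
One optimal route: Pine → Spruce → Oak → Fern → Grove → Pine (or its reverse).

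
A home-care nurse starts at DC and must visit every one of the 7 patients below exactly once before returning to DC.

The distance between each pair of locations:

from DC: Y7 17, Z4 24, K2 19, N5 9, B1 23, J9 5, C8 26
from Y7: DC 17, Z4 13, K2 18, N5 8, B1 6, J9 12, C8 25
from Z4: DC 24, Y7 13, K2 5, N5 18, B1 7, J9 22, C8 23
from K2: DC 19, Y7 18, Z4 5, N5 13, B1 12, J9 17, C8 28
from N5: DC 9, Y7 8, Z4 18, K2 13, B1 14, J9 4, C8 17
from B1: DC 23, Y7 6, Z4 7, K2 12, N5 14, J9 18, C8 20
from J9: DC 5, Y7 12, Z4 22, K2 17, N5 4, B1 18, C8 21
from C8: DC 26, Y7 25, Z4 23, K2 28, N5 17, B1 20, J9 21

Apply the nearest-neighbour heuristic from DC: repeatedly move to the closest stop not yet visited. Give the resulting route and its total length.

At DC the remaining stops are J9 5, N5 9, Y7 17, K2 19, B1 23, Z4 24, C8 26; go to J9.
At J9 the remaining stops are N5 4, Y7 12, K2 17, B1 18, C8 21, Z4 22; go to N5.
At N5 the remaining stops are Y7 8, K2 13, B1 14, C8 17, Z4 18; go to Y7.
At Y7 the remaining stops are B1 6, Z4 13, K2 18, C8 25; go to B1.
At B1 the remaining stops are Z4 7, K2 12, C8 20; go to Z4.
At Z4 the remaining stops are K2 5, C8 23; go to K2.
At K2 the remaining stops are C8 28; go to C8.
Return C8→DC: 26.
Total = 5 + 4 + 8 + 6 + 7 + 5 + 28 + 26 = 89.

Total distance 89 via the nearest-neighbour route DC → J9 → N5 → Y7 → B1 → Z4 → K2 → C8 → DC.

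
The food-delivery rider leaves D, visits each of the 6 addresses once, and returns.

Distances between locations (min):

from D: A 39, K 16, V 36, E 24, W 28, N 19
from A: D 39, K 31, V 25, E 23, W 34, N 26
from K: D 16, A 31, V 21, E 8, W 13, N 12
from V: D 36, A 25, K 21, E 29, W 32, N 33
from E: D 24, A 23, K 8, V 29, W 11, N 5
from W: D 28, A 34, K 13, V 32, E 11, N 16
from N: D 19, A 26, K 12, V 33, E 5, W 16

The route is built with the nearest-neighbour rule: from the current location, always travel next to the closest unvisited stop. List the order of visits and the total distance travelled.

141 min along D → K → E → N → W → V → A → D.

D → [K:16 / N:19 / E:24 / W:28 / V:36 / A:39] → K (16)
K → [E:8 / N:12 / W:13 / V:21 / A:31] → E (8)
E → [N:5 / W:11 / A:23 / V:29] → N (5)
N → [W:16 / A:26 / V:33] → W (16)
W → [V:32 / A:34] → V (32)
V → [A:25] → A (25)
Return A→D: 39.
Total = 16 + 8 + 5 + 16 + 32 + 25 + 39 = 141.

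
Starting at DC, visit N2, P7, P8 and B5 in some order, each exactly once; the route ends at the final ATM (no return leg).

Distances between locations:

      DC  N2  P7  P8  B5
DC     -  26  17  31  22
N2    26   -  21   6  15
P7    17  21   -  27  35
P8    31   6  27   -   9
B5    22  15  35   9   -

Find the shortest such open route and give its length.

Minimum one-way distance = 53.

There are 4! = 24 possible orderings.
DC - N2 - P7 - P8 - B5: 26+21+27+9 = 83
DC - N2 - P7 - B5 - P8: 26+21+35+9 = 91
DC - N2 - P8 - P7 - B5: 26+6+27+35 = 94
DC - N2 - P8 - B5 - P7: 26+6+9+35 = 76
DC - N2 - B5 - P7 - P8: 26+15+35+27 = 103
DC - N2 - B5 - P8 - P7: 26+15+9+27 = 77
DC - P7 - N2 - P8 - B5: 17+21+6+9 = 53
DC - P7 - N2 - B5 - P8: 17+21+15+9 = 62
DC - P7 - P8 - N2 - B5: 17+27+6+15 = 65
DC - P7 - P8 - B5 - N2: 17+27+9+15 = 68
DC - P7 - B5 - N2 - P8: 17+35+15+6 = 73
DC - P7 - B5 - P8 - N2: 17+35+9+6 = 67
DC - P8 - N2 - P7 - B5: 31+6+21+35 = 93
DC - P8 - N2 - B5 - P7: 31+6+15+35 = 87
… (10 more)
The minimum is 53.
One shortest path: DC → P7 → N2 → P8 → B5.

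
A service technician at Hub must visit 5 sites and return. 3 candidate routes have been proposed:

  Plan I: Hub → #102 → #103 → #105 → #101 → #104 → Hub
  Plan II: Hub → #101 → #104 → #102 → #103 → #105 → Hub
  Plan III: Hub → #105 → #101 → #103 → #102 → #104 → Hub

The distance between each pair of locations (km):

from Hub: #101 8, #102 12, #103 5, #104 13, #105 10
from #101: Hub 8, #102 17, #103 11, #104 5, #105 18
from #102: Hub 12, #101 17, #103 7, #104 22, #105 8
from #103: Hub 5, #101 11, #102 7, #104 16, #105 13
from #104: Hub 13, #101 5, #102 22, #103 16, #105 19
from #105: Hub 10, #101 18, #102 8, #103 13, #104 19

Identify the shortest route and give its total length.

65 km — Plan II is the shortest.

Plan I: 12 + 7 + 13 + 18 + 5 + 13 = 68
Plan II: 8 + 5 + 22 + 7 + 13 + 10 = 65
Plan III: 10 + 18 + 11 + 7 + 22 + 13 = 81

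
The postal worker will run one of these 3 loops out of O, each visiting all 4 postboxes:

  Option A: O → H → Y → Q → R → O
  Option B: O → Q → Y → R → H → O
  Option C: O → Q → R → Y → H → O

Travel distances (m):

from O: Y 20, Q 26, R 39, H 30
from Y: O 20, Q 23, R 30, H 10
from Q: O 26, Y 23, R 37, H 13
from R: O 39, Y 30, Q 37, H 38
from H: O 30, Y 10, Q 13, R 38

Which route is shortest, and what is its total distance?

Option A: 30 + 10 + 23 + 37 + 39 = 139
Option B: 26 + 23 + 30 + 38 + 30 = 147
Option C: 26 + 37 + 30 + 10 + 30 = 133

133 m — Option C is the shortest.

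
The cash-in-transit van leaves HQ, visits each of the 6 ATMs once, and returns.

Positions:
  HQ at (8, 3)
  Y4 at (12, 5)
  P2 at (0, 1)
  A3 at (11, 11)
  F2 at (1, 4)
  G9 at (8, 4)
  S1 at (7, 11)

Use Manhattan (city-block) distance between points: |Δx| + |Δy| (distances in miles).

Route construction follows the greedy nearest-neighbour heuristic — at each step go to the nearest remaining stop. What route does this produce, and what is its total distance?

Nearest-neighbour total = 44 miles; route HQ → G9 → Y4 → A3 → S1 → F2 → P2 → HQ.

From HQ: distances to unvisited — G9=1, Y4=6, F2=8, S1=9, P2=10, A3=11. Nearest is G9 (1).
From G9: distances to unvisited — Y4=5, F2=7, S1=8, A3=10, P2=11. Nearest is Y4 (5).
From Y4: distances to unvisited — A3=7, S1=11, F2=12, P2=16. Nearest is A3 (7).
From A3: distances to unvisited — S1=4, F2=17, P2=21. Nearest is S1 (4).
From S1: distances to unvisited — F2=13, P2=17. Nearest is F2 (13).
From F2: distances to unvisited — P2=4. Nearest is P2 (4).
Return P2→HQ: 10.
Total = 1 + 5 + 7 + 4 + 13 + 4 + 10 = 44.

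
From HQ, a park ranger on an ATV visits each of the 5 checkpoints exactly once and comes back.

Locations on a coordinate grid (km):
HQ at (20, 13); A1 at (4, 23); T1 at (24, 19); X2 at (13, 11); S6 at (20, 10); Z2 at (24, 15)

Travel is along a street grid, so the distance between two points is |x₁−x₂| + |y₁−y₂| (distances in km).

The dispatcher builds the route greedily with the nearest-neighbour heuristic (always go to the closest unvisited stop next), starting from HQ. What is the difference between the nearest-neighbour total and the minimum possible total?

The nearest-neighbour route is 14 km longer than optimal.

From HQ: S6=3, Z2=6, X2=9, T1=10, A1=26 → choose S6 (3).
From S6: X2=8, Z2=9, T1=13, A1=29 → choose X2 (8).
From X2: Z2=15, T1=19, A1=21 → choose Z2 (15).
From Z2: T1=4, A1=28 → choose T1 (4).
From T1: A1=24 → choose A1 (24).
NN route HQ → S6 → X2 → Z2 → T1 → A1 → HQ costs 80.
Optimal: HQ → S6 → X2 → A1 → T1 → Z2 → HQ costs 66 (by enumerating all 60 distinct tours).
Excess = 80 − 66 = 14.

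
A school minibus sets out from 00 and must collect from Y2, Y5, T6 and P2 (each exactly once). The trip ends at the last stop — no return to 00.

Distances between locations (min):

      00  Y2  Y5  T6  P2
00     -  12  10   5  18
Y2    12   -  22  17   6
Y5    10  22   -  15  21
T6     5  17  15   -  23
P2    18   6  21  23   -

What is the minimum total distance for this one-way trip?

There are 4! = 24 possible orderings.
00 → Y2 → Y5 → T6 → P2: 12+22+15+23 = 72
00 → Y2 → Y5 → P2 → T6: 12+22+21+23 = 78
00 → Y2 → T6 → Y5 → P2: 12+17+15+21 = 65
00 → Y2 → T6 → P2 → Y5: 12+17+23+21 = 73
00 → Y2 → P2 → Y5 → T6: 12+6+21+15 = 54
00 → Y2 → P2 → T6 → Y5: 12+6+23+15 = 56
00 → Y5 → Y2 → T6 → P2: 10+22+17+23 = 72
00 → Y5 → Y2 → P2 → T6: 10+22+6+23 = 61
00 → Y5 → T6 → Y2 → P2: 10+15+17+6 = 48
00 → Y5 → T6 → P2 → Y2: 10+15+23+6 = 54
00 → Y5 → P2 → Y2 → T6: 10+21+6+17 = 54
00 → Y5 → P2 → T6 → Y2: 10+21+23+17 = 71
00 → T6 → Y2 → Y5 → P2: 5+17+22+21 = 65
00 → T6 → Y2 → P2 → Y5: 5+17+6+21 = 49
… (10 more)
00 → T6 → Y5 → P2 → Y2: 5+15+21+6 = 47  ← best
The minimum is 47.
One shortest path: 00 → T6 → Y5 → P2 → Y2.

Shortest open route: 47 min.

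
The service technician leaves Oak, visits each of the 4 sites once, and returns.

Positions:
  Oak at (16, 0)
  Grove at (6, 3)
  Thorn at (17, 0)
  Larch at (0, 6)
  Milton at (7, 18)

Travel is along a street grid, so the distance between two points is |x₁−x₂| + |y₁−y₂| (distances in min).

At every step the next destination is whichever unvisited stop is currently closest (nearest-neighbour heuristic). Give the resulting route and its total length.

At Oak the remaining stops are Thorn 1, Grove 13, Larch 22, Milton 27; go to Thorn.
At Thorn the remaining stops are Grove 14, Larch 23, Milton 28; go to Grove.
At Grove the remaining stops are Larch 9, Milton 16; go to Larch.
At Larch the remaining stops are Milton 19; go to Milton.
Return Milton→Oak: 27.
Total = 1 + 14 + 9 + 19 + 27 = 70.

Nearest-neighbour total = 70 min; route Oak → Thorn → Grove → Larch → Milton → Oak.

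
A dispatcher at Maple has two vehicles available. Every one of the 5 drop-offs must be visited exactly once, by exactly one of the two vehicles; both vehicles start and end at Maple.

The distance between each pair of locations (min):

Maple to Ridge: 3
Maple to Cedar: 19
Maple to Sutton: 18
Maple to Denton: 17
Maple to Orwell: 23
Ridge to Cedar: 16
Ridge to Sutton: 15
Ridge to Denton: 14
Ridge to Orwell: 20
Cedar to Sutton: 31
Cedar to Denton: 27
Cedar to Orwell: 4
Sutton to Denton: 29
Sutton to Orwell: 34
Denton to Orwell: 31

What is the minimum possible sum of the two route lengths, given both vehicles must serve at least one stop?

106 min — the smallest possible combined total.

There are 2^4 − 1 = 15 ways to divide the 5 stops into two non-empty groups. For each, the best each vehicle can do is its own shortest tour through its group:
  {Ridge} + {Cedar, Sutton, Denton, Orwell}: 6 + 100 = 106
  {Cedar} + {Ridge, Sutton, Denton, Orwell}: 38 + 100 = 138
  {Ridge, Cedar} + {Sutton, Denton, Orwell}: 38 + 100 = 138
  {Sutton} + {Ridge, Cedar, Denton, Orwell}: 36 + 71 = 107
  {Ridge, Sutton} + {Cedar, Denton, Orwell}: 36 + 71 = 107
  {Cedar, Sutton} + {Ridge, Denton, Orwell}: 68 + 71 = 139
  … (15 splits in total)
Best: vehicle 1 Maple → Ridge → Maple = 6; vehicle 2 Maple → Sutton → Orwell → Cedar → Denton → Maple = 100; combined 106.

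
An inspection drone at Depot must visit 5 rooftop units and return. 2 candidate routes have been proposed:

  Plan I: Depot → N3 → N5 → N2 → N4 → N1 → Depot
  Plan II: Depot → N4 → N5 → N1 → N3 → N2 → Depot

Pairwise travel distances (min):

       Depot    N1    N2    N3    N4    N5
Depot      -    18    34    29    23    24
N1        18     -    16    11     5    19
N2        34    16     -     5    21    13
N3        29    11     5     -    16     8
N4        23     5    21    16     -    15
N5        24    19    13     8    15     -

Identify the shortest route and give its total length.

Plan I: 29 + 8 + 13 + 21 + 5 + 18 = 94
Plan II: 23 + 15 + 19 + 11 + 5 + 34 = 107

Shortest is Plan I, total 94 min.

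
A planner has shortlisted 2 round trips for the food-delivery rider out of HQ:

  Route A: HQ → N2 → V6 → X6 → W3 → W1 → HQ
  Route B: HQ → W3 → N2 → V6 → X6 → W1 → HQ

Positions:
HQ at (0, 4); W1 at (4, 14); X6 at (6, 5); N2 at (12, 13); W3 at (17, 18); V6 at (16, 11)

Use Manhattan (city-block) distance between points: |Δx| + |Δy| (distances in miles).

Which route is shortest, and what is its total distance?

Route A: 21 + 6 + 16 + 24 + 17 + 14 = 98
Route B: 31 + 10 + 6 + 16 + 11 + 14 = 88

88 miles — Route B is the shortest.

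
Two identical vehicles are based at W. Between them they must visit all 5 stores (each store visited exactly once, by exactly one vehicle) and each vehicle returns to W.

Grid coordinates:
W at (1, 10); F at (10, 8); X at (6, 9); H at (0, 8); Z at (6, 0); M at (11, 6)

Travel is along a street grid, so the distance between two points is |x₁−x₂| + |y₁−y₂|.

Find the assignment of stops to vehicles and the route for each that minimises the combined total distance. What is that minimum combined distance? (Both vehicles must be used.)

Minimum combined distance: 46.

There are 2^4 − 1 = 15 ways to divide the 5 stops into two non-empty groups. For each, the best each vehicle can do is its own shortest tour through its group:
  {F} + {X, H, Z, M}: 22 + 42 = 64
  {X} + {F, H, Z, M}: 12 + 42 = 54
  {F, X} + {H, Z, M}: 22 + 42 = 64
  {H} + {F, X, Z, M}: 6 + 40 = 46
  {F, H} + {X, Z, M}: 24 + 40 = 64
  {X, H} + {F, Z, M}: 16 + 40 = 56
  … (15 splits in total)
Best: vehicle 1 W → H → W = 6; vehicle 2 W → F → M → Z → X → W = 40; combined 46.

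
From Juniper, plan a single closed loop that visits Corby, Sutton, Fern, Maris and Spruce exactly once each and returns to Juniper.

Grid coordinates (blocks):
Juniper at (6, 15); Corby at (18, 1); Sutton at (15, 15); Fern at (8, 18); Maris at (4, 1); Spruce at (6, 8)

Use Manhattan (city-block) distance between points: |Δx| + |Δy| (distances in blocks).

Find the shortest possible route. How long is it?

With 5 stops there are 5!/2 = 60 distinct round trips (a route and its reverse cost the same).
Juniper → Corby → Sutton → Fern → Maris → Spruce → Juniper: 26+17+10+21+9+7 = 90
Juniper → Corby → Sutton → Fern → Spruce → Maris → Juniper: 26+17+10+12+9+16 = 90
Juniper → Corby → Sutton → Maris → Fern → Spruce → Juniper: 26+17+25+21+12+7 = 108
Juniper → Corby → Sutton → Maris → Spruce → Fern → Juniper: 26+17+25+9+12+5 = 94
Juniper → Corby → Sutton → Spruce → Fern → Maris → Juniper: 26+17+16+12+21+16 = 108
Juniper → Corby → Sutton → Spruce → Maris → Fern → Juniper: 26+17+16+9+21+5 = 94
Juniper → Corby → Fern → Sutton → Maris → Spruce → Juniper: 26+27+10+25+9+7 = 104
Juniper → Corby → Fern → Sutton → Spruce → Maris → Juniper: 26+27+10+16+9+16 = 104
Juniper → Corby → Fern → Maris → Sutton → Spruce → Juniper: 26+27+21+25+16+7 = 122
Juniper → Corby → Fern → Maris → Spruce → Sutton → Juniper: 26+27+21+9+16+9 = 108
Juniper → Corby → Fern → Spruce → Sutton → Maris → Juniper: 26+27+12+16+25+16 = 122
Juniper → Corby → Fern → Spruce → Maris → Sutton → Juniper: 26+27+12+9+25+9 = 108
Juniper → Corby → Maris → Sutton → Fern → Spruce → Juniper: 26+14+25+10+12+7 = 94
Juniper → Corby → Maris → Sutton → Spruce → Fern → Juniper: 26+14+25+16+12+5 = 98
… (46 more)
Juniper → Fern → Sutton → Corby → Maris → Spruce → Juniper: 5+10+17+14+9+7 = 62  ← best
The minimum is 62.
One optimal route: Juniper → Fern → Sutton → Corby → Maris → Spruce → Juniper (or its reverse).

Shortest round trip = 62 blocks.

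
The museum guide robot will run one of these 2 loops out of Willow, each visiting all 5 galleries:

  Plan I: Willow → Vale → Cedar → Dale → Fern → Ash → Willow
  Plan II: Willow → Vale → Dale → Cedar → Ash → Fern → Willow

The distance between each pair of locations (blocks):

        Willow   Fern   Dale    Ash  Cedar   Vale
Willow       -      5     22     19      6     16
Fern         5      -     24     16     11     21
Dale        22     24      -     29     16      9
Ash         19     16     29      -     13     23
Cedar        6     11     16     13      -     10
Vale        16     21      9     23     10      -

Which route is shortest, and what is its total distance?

75 blocks — Plan II is the shortest.

Plan I: 16 + 10 + 16 + 24 + 16 + 19 = 101
Plan II: 16 + 9 + 16 + 13 + 16 + 5 = 75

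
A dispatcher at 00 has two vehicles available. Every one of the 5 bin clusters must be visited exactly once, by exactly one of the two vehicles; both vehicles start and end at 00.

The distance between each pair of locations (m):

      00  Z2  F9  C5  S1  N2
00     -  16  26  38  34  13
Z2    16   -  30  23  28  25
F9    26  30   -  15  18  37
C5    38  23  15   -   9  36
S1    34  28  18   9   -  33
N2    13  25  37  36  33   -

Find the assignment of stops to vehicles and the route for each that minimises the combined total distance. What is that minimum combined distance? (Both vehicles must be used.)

118 m — the smallest possible combined total.

Try each way of splitting the stops between the two vehicles (each non-empty) and, for each split, find the best tour for each vehicle:
  {Z2} + {F9, C5, S1, N2}: 32 + 96 = 128
  {F9} + {Z2, C5, S1, N2}: 52 + 94 = 146
  {Z2, F9} + {C5, S1, N2}: 72 + 92 = 164
  {C5} + {Z2, F9, S1, N2}: 76 + 110 = 186
  {Z2, C5} + {F9, S1, N2}: 77 + 90 = 167
  {F9, C5} + {Z2, S1, N2}: 79 + 90 = 169
  … (15 splits in total)
  {Z2, F9, C5, S1} + {N2}: 92 + 26 = 118  ← best
Best: vehicle 1 00 → Z2 → C5 → S1 → F9 → 00 = 92; vehicle 2 00 → N2 → 00 = 26; combined 118.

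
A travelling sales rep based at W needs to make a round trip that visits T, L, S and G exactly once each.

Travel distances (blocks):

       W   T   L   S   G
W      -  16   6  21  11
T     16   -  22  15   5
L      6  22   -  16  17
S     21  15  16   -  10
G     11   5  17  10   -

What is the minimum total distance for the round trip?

With 4 stops there are 4!/2 = 12 distinct round trips (a route and its reverse cost the same).
W-T-L-S-G-W: 16+22+16+10+11 = 75
W-T-L-G-S-W: 16+22+17+10+21 = 86
W-T-S-L-G-W: 16+15+16+17+11 = 75
W-T-S-G-L-W: 16+15+10+17+6 = 64
W-T-G-L-S-W: 16+5+17+16+21 = 75
W-T-G-S-L-W: 16+5+10+16+6 = 53
W-L-T-S-G-W: 6+22+15+10+11 = 64
W-L-T-G-S-W: 6+22+5+10+21 = 64
W-L-S-T-G-W: 6+16+15+5+11 = 53
W-L-G-T-S-W: 6+17+5+15+21 = 64
W-S-T-L-G-W: 21+15+22+17+11 = 86
W-S-L-T-G-W: 21+16+22+5+11 = 75
The minimum is 53.
One optimal route: W → T → G → S → L → W (or its reverse).

Shortest round trip = 53 blocks.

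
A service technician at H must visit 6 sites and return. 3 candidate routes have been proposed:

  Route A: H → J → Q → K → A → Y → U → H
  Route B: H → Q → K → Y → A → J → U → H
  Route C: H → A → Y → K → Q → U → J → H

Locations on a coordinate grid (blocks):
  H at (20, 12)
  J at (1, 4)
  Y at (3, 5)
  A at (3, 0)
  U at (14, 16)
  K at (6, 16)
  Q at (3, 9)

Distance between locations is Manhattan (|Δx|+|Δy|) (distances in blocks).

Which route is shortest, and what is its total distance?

Shortest is Route B, total 90 blocks.

Route A: 27 + 7 + 10 + 19 + 5 + 22 + 10 = 100
Route B: 20 + 10 + 14 + 5 + 6 + 25 + 10 = 90
Route C: 29 + 5 + 14 + 10 + 18 + 25 + 27 = 128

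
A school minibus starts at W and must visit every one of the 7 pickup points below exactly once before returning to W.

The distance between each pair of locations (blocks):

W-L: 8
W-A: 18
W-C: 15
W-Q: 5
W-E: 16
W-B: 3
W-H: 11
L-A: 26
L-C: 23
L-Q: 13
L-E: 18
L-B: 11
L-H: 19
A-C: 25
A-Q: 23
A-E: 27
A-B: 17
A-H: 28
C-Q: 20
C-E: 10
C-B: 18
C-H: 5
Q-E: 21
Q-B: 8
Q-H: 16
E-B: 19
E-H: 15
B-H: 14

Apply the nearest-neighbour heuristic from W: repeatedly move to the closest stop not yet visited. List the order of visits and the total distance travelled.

W → [B:3 / Q:5 / L:8 / H:11 / C:15 / E:16 / A:18] → B (3)
B → [Q:8 / L:11 / H:14 / A:17 / C:18 / E:19] → Q (8)
Q → [L:13 / H:16 / C:20 / E:21 / A:23] → L (13)
L → [E:18 / H:19 / C:23 / A:26] → E (18)
E → [C:10 / H:15 / A:27] → C (10)
C → [H:5 / A:25] → H (5)
H → [A:28] → A (28)
Return A→W: 18.
Total = 3 + 8 + 13 + 18 + 10 + 5 + 28 + 18 = 103.

103 blocks along W → B → Q → L → E → C → H → A → W.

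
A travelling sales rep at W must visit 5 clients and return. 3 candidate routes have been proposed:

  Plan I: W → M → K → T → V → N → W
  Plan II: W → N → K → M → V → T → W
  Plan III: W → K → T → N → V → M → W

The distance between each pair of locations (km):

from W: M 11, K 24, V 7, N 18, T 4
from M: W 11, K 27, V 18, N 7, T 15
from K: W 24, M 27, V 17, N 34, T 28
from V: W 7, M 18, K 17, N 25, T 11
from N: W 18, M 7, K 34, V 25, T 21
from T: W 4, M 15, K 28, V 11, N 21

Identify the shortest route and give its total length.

Plan I: 11 + 27 + 28 + 11 + 25 + 18 = 120
Plan II: 18 + 34 + 27 + 18 + 11 + 4 = 112
Plan III: 24 + 28 + 21 + 25 + 18 + 11 = 127

112 km — Plan II is the shortest.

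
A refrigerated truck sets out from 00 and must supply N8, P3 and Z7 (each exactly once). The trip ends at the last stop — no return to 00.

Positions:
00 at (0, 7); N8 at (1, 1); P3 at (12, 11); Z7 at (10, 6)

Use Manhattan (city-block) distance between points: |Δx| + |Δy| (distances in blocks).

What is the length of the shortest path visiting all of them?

There are 3! = 6 possible orderings.
00→N8→P3→Z7: 7+21+7 = 35
00→N8→Z7→P3: 7+14+7 = 28
00→P3→N8→Z7: 16+21+14 = 51
00→P3→Z7→N8: 16+7+14 = 37
00→Z7→N8→P3: 11+14+21 = 46
00→Z7→P3→N8: 11+7+21 = 39
The minimum is 28.
One shortest path: 00 → N8 → Z7 → P3.

Minimum one-way distance = 28 blocks.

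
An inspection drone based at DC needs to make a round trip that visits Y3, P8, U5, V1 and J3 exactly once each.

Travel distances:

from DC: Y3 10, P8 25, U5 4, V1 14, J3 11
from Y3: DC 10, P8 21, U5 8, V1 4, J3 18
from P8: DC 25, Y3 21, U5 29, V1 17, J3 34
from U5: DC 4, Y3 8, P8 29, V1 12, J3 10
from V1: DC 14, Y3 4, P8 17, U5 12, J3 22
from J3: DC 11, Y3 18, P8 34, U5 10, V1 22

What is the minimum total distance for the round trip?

DC→Y3→P8→U5→V1→J3→DC: 10+21+29+12+22+11 = 105
DC→Y3→P8→U5→J3→V1→DC: 10+21+29+10+22+14 = 106
DC→Y3→P8→V1→U5→J3→DC: 10+21+17+12+10+11 = 81
DC→Y3→P8→V1→J3→U5→DC: 10+21+17+22+10+4 = 84
DC→Y3→P8→J3→U5→V1→DC: 10+21+34+10+12+14 = 101
DC→Y3→P8→J3→V1→U5→DC: 10+21+34+22+12+4 = 103
DC→Y3→U5→P8→V1→J3→DC: 10+8+29+17+22+11 = 97
DC→Y3→U5→P8→J3→V1→DC: 10+8+29+34+22+14 = 117
DC→Y3→U5→V1→P8→J3→DC: 10+8+12+17+34+11 = 92
DC→Y3→U5→V1→J3→P8→DC: 10+8+12+22+34+25 = 111
DC→Y3→U5→J3→P8→V1→DC: 10+8+10+34+17+14 = 93
DC→Y3→U5→J3→V1→P8→DC: 10+8+10+22+17+25 = 92
DC→Y3→V1→P8→U5→J3→DC: 10+4+17+29+10+11 = 81
DC→Y3→V1→P8→J3→U5→DC: 10+4+17+34+10+4 = 79
… (46 more)
DC→P8→V1→Y3→U5→J3→DC: 25+17+4+8+10+11 = 75  ← best
The minimum is 75.
One optimal route: DC → P8 → V1 → Y3 → U5 → J3 → DC (or its reverse).

Minimum total distance: 75.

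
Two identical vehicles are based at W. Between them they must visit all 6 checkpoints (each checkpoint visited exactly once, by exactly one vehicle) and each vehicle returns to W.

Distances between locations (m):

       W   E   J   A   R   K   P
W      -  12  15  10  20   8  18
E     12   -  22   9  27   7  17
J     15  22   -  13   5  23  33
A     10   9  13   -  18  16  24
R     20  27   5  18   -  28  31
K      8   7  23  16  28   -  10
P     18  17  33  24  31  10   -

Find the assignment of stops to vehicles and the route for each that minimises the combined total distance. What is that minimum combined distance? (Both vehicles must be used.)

Check every non-empty split of the stops between the two vehicles; for each half take its own optimal tour:
  {E} + {J, A, R, K, P}: 24 + 77 = 101
  {J} + {E, A, R, K, P}: 30 + 82 = 112
  {E, J} + {A, R, K, P}: 49 + 77 = 126
  {A} + {E, J, R, K, P}: 20 + 80 = 100
  {E, A} + {J, R, K, P}: 31 + 69 = 100
  {J, A} + {E, R, K, P}: 38 + 80 = 118
  … (31 splits in total)
  {J, R} + {E, A, K, P}: 40 + 54 = 94  ← best
Best: vehicle 1 W → J → R → W = 40; vehicle 2 W → A → E → K → P → W = 54; combined 94.

94 m — the smallest possible combined total.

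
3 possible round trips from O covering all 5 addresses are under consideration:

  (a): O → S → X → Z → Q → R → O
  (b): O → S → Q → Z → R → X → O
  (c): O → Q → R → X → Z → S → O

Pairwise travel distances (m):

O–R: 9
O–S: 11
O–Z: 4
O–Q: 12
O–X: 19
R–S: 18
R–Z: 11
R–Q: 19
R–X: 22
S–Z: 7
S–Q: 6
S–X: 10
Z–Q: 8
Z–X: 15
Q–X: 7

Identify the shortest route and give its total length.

Shortest is (a), total 72 m.

(a): 11 + 10 + 15 + 8 + 19 + 9 = 72
(b): 11 + 6 + 8 + 11 + 22 + 19 = 77
(c): 12 + 19 + 22 + 15 + 7 + 11 = 86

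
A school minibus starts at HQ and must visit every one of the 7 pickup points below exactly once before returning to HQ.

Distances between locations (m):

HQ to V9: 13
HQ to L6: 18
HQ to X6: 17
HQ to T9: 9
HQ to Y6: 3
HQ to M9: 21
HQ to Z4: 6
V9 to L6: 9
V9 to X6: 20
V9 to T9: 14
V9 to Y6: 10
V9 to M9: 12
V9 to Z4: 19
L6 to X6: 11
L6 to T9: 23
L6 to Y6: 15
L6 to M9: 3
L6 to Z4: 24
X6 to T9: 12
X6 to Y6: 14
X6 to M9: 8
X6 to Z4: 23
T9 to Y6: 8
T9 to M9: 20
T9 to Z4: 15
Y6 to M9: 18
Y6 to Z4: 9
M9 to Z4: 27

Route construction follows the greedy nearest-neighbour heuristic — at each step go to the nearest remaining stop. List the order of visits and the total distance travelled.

68 m along HQ → Y6 → T9 → X6 → M9 → L6 → V9 → Z4 → HQ.

HQ → [Y6:3 / Z4:6 / T9:9 / V9:13 / X6:17 / L6:18 / M9:21] → Y6 (3)
Y6 → [T9:8 / Z4:9 / V9:10 / X6:14 / L6:15 / M9:18] → T9 (8)
T9 → [X6:12 / V9:14 / Z4:15 / M9:20 / L6:23] → X6 (12)
X6 → [M9:8 / L6:11 / V9:20 / Z4:23] → M9 (8)
M9 → [L6:3 / V9:12 / Z4:27] → L6 (3)
L6 → [V9:9 / Z4:24] → V9 (9)
V9 → [Z4:19] → Z4 (19)
Return Z4→HQ: 6.
Total = 3 + 8 + 12 + 8 + 3 + 9 + 19 + 6 = 68.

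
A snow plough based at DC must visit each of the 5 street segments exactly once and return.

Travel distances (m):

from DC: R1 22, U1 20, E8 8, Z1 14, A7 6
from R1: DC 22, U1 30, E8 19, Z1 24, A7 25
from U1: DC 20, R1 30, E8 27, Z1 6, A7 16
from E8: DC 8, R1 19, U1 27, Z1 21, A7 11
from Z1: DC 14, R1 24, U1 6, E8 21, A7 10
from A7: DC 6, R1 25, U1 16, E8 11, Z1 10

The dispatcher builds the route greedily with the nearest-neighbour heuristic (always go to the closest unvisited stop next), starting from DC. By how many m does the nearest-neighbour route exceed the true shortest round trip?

11 m longer than the optimal tour.

DC: A7=6, E8=8, Z1=14, U1=20, R1=22 ⇒ A7
A7: Z1=10, E8=11, U1=16, R1=25 ⇒ Z1
Z1: U1=6, E8=21, R1=24 ⇒ U1
U1: E8=27, R1=30 ⇒ E8
E8: R1=19 ⇒ R1
NN route DC → A7 → Z1 → U1 → E8 → R1 → DC costs 90.
Optimal: DC → E8 → R1 → U1 → Z1 → A7 → DC costs 79 (by enumerating all 60 distinct tours).
Excess = 90 − 79 = 11.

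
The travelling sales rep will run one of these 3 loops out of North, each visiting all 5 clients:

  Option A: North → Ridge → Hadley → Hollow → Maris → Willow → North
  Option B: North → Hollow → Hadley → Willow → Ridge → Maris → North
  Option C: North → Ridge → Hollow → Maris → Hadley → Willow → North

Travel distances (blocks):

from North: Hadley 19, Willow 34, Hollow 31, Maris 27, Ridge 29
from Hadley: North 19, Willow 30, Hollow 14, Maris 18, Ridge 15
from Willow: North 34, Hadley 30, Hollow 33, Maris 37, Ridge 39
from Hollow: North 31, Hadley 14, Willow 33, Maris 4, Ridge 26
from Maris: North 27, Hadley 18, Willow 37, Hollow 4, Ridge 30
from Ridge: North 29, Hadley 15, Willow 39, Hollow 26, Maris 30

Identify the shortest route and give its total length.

Option A: 29 + 15 + 14 + 4 + 37 + 34 = 133
Option B: 31 + 14 + 30 + 39 + 30 + 27 = 171
Option C: 29 + 26 + 4 + 18 + 30 + 34 = 141

133 blocks — Option A is the shortest.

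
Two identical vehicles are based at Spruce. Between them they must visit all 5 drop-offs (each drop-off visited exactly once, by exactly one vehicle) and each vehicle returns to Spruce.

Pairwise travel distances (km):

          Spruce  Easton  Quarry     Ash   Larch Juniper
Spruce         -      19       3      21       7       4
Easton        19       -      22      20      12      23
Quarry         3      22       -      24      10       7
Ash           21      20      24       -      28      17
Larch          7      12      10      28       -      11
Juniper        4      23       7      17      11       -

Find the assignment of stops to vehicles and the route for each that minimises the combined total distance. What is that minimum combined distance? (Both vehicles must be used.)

There are 2^4 − 1 = 15 ways to divide the 5 stops into two non-empty groups. For each, the best each vehicle can do is its own shortest tour through its group:
  {Easton} + {Quarry, Ash, Larch, Juniper}: 38 + 62 = 100
  {Quarry} + {Easton, Ash, Larch, Juniper}: 6 + 60 = 66
  {Easton, Quarry} + {Ash, Larch, Juniper}: 44 + 56 = 100
  {Ash} + {Easton, Quarry, Larch, Juniper}: 42 + 52 = 94
  {Easton, Ash} + {Quarry, Larch, Juniper}: 60 + 28 = 88
  {Quarry, Ash} + {Easton, Larch, Juniper}: 48 + 46 = 94
  … (15 splits in total)
Best: vehicle 1 Spruce → Quarry → Spruce = 6; vehicle 2 Spruce → Larch → Easton → Ash → Juniper → Spruce = 60; combined 66.

Minimum combined distance: 66 km.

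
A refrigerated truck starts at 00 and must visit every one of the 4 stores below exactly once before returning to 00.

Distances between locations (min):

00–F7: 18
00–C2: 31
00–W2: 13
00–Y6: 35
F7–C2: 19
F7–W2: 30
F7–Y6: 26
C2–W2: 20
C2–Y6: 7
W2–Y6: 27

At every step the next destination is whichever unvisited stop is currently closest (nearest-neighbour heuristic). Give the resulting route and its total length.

84 min along 00 → W2 → C2 → Y6 → F7 → 00.

From 00: distances to unvisited — W2=13, F7=18, C2=31, Y6=35. Nearest is W2 (13).
From W2: distances to unvisited — C2=20, Y6=27, F7=30. Nearest is C2 (20).
From C2: distances to unvisited — Y6=7, F7=19. Nearest is Y6 (7).
From Y6: distances to unvisited — F7=26. Nearest is F7 (26).
Return F7→00: 18.
Total = 13 + 20 + 7 + 26 + 18 = 84.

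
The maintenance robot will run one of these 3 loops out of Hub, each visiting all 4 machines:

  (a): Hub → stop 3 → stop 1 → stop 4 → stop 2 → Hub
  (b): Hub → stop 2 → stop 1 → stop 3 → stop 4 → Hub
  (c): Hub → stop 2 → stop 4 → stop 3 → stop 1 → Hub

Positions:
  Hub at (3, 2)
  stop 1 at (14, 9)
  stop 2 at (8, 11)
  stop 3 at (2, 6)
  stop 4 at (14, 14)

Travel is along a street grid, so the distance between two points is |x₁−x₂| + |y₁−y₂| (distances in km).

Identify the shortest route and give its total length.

Shortest is (a), total 48 km.

(a): 5 + 15 + 5 + 9 + 14 = 48
(b): 14 + 8 + 15 + 20 + 23 = 80
(c): 14 + 9 + 20 + 15 + 18 = 76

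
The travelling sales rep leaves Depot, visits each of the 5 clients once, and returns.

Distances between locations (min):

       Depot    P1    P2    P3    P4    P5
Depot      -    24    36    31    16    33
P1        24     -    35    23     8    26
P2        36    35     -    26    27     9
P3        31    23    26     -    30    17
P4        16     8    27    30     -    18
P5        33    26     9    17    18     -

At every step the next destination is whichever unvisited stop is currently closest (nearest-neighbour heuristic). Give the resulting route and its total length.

Depot → [P4:16 / P1:24 / P3:31 / P5:33 / P2:36] → P4 (16)
P4 → [P1:8 / P5:18 / P2:27 / P3:30] → P1 (8)
P1 → [P3:23 / P5:26 / P2:35] → P3 (23)
P3 → [P5:17 / P2:26] → P5 (17)
P5 → [P2:9] → P2 (9)
Return P2→Depot: 36.
Total = 16 + 8 + 23 + 17 + 9 + 36 = 109.

Nearest-neighbour total = 109 min; route Depot → P4 → P1 → P3 → P5 → P2 → Depot.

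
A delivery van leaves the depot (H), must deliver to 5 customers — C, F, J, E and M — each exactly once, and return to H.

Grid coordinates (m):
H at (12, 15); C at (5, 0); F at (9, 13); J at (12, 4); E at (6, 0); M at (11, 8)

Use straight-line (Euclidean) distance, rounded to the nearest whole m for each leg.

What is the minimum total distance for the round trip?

There are 60 distinct closed tours to check (reversals are equivalent).
H → C → F → J → E → M → H: 17+14+9+7+9+7 = 63
H → C → F → J → M → E → H: 17+14+9+4+9+16 = 69
H → C → F → E → J → M → H: 17+14+13+7+4+7 = 62
H → C → F → E → M → J → H: 17+14+13+9+4+11 = 68
H → C → F → M → J → E → H: 17+14+5+4+7+16 = 63
H → C → F → M → E → J → H: 17+14+5+9+7+11 = 63
H → C → J → F → E → M → H: 17+8+9+13+9+7 = 63
H → C → J → F → M → E → H: 17+8+9+5+9+16 = 64
H → C → J → E → F → M → H: 17+8+7+13+5+7 = 57
H → C → J → E → M → F → H: 17+8+7+9+5+4 = 50
H → C → J → M → F → E → H: 17+8+4+5+13+16 = 63
H → C → J → M → E → F → H: 17+8+4+9+13+4 = 55
H → C → E → F → J → M → H: 17+1+13+9+4+7 = 51
H → C → E → F → M → J → H: 17+1+13+5+4+11 = 51
… (46 more)
H → F → C → E → J → M → H: 4+14+1+7+4+7 = 37  ← best
The minimum is 37.
One optimal route: H → F → C → E → J → M → H (or its reverse).

Minimum total distance: 37 m.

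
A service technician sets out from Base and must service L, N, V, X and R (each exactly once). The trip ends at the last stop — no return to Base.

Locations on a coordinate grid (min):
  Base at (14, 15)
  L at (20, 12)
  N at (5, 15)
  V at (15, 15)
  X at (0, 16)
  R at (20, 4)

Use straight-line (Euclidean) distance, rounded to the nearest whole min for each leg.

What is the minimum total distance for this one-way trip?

There are 5! = 120 possible orderings.
Base→L→N→V→X→R: 7+15+10+15+23 = 70
Base→L→N→V→R→X: 7+15+10+12+23 = 67
Base→L→N→X→V→R: 7+15+5+15+12 = 54
Base→L→N→X→R→V: 7+15+5+23+12 = 62
Base→L→N→R→V→X: 7+15+19+12+15 = 68
Base→L→N→R→X→V: 7+15+19+23+15 = 79
Base→L→V→N→X→R: 7+6+10+5+23 = 51
Base→L→V→N→R→X: 7+6+10+19+23 = 65
Base→L→V→X→N→R: 7+6+15+5+19 = 52
Base→L→V→X→R→N: 7+6+15+23+19 = 70
Base→L→V→R→N→X: 7+6+12+19+5 = 49
Base→L→V→R→X→N: 7+6+12+23+5 = 53
Base→L→X→N→V→R: 7+20+5+10+12 = 54
Base→L→X→N→R→V: 7+20+5+19+12 = 63
… (106 more)
Base→V→L→R→N→X: 1+6+8+19+5 = 39  ← best
The minimum is 39.
One shortest path: Base → V → L → R → N → X.

Minimum one-way distance = 39 min.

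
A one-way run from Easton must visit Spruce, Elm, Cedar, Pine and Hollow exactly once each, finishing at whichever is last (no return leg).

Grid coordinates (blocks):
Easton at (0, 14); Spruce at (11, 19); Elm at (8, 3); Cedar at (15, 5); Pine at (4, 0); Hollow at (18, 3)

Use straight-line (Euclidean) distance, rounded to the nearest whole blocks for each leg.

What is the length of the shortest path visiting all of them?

Minimum one-way distance = 45 blocks.

There are 5! = 120 possible orderings.
Easton - Spruce - Elm - Cedar - Pine - Hollow: 12+16+7+12+14 = 61
Easton - Spruce - Elm - Cedar - Hollow - Pine: 12+16+7+4+14 = 53
Easton - Spruce - Elm - Pine - Cedar - Hollow: 12+16+5+12+4 = 49
Easton - Spruce - Elm - Pine - Hollow - Cedar: 12+16+5+14+4 = 51
Easton - Spruce - Elm - Hollow - Cedar - Pine: 12+16+10+4+12 = 54
Easton - Spruce - Elm - Hollow - Pine - Cedar: 12+16+10+14+12 = 64
Easton - Spruce - Cedar - Elm - Pine - Hollow: 12+15+7+5+14 = 53
Easton - Spruce - Cedar - Elm - Hollow - Pine: 12+15+7+10+14 = 58
Easton - Spruce - Cedar - Pine - Elm - Hollow: 12+15+12+5+10 = 54
Easton - Spruce - Cedar - Pine - Hollow - Elm: 12+15+12+14+10 = 63
Easton - Spruce - Cedar - Hollow - Elm - Pine: 12+15+4+10+5 = 46
Easton - Spruce - Cedar - Hollow - Pine - Elm: 12+15+4+14+5 = 50
Easton - Spruce - Pine - Elm - Cedar - Hollow: 12+20+5+7+4 = 48
Easton - Spruce - Pine - Elm - Hollow - Cedar: 12+20+5+10+4 = 51
… (106 more)
Easton - Spruce - Hollow - Cedar - Elm - Pine: 12+17+4+7+5 = 45  ← best
The minimum is 45.
One shortest path: Easton → Spruce → Hollow → Cedar → Elm → Pine.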